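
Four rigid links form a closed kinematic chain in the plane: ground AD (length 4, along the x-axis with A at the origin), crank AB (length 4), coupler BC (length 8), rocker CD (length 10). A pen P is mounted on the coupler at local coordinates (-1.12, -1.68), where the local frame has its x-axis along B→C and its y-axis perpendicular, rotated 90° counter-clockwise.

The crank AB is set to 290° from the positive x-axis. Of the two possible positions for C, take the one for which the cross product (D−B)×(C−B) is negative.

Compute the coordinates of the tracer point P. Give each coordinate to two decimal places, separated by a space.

A=(0,0), D=(4.00,0)
B = A + 4.00·(cos290°, sin290°) = (1.3681, -3.7588)
|BD| = 4.5886
circle(B,8.00) ∩ circle(D,10.00): a=-1.6284, h=7.8325
  candidates: C₊=(-5.9820,-0.6002) cross=35.940; C₋=(6.8501,-9.5853) cross=-35.940
  mode - wants cross < 0 → take C=(6.8501,-9.5853) (cross=-35.940)
ex = (C−B)/|BC| = (0.6852,-0.7283); ey = (0.7283,0.6852)
P = B + -1.12·ex + -1.68·ey = (-0.6230,-4.0943)

-0.62 -4.09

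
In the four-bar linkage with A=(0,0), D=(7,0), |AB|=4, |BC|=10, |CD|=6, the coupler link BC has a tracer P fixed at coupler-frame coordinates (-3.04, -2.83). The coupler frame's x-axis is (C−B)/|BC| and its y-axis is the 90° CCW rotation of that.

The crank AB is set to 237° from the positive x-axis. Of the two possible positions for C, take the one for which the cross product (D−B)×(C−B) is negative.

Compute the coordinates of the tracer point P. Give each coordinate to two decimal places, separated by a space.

A=(0,0), D=(7.00,0)
B = A + 4.00·(cos237°, sin237°) = (-2.1786, -3.3547)
|BD| = 9.7724
circle(B,10.00) ∩ circle(D,6.00): a=8.1607, h=5.7795
  candidates: C₊=(3.5023,4.8750) cross=56.479; C₋=(7.4703,-5.9815) cross=-56.479
  mode - wants cross < 0 → take C=(7.4703,-5.9815) (cross=-56.479)
ex = (C−B)/|BC| = (0.9649,-0.2627); ey = (0.2627,0.9649)
P = B + -3.04·ex + -2.83·ey = (-5.8552,-5.2867)

-5.86 -5.29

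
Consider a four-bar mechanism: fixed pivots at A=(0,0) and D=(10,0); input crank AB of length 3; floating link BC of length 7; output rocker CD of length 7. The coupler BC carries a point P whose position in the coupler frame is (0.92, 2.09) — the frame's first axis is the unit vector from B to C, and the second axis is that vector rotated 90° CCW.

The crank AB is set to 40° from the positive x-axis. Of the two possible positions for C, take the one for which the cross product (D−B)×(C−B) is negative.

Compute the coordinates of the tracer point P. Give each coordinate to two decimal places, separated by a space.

A=(0,0), D=(10.00,0)
B = A + 3.00·(cos40°, sin40°) = (2.2981, 1.9284)
|BD| = 7.9396
circle(B,7.00) ∩ circle(D,7.00): a=3.9698, h=5.7655
  candidates: C₊=(7.5494,6.5570) cross=45.776; C₋=(4.7488,-4.6287) cross=-45.776
  mode - wants cross < 0 → take C=(4.7488,-4.6287) (cross=-45.776)
ex = (C−B)/|BC| = (0.3501,-0.9367); ey = (0.9367,0.3501)
P = B + 0.92·ex + 2.09·ey = (4.5780,1.7983)

4.58 1.80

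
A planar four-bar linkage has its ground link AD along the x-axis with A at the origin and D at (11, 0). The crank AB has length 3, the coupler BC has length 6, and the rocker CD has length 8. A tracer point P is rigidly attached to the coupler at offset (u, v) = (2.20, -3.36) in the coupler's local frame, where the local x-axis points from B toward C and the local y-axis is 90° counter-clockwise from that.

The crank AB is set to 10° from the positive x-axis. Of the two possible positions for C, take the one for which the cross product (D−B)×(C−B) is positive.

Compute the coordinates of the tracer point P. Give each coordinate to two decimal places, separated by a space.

6.94 1.01

A=(0,0), D=(11.00,0)
B = A + 3.00·(cos10°, sin10°) = (2.9544, 0.5209)
|BD| = 8.0624
circle(B,6.00) ∩ circle(D,8.00): a=2.2948, h=5.5438
  candidates: C₊=(5.6026,5.9049) cross=44.697; C₋=(4.8862,-5.1596) cross=-44.697
  mode + wants cross > 0 → take C=(5.6026,5.9049) (cross=44.697)
ex = (C−B)/|BC| = (0.4414,0.8973); ey = (-0.8973,0.4414)
P = B + 2.20·ex + -3.36·ey = (6.9404,1.0121)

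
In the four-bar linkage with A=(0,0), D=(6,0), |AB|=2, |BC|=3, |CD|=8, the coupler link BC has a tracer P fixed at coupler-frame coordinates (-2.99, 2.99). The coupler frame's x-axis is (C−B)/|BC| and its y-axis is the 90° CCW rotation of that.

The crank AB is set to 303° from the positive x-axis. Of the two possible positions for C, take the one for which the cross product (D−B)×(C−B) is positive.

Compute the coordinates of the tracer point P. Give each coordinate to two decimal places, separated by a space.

A=(0,0), D=(6.00,0)
B = A + 2.00·(cos303°, sin303°) = (1.0893, -1.6773)
|BD| = 5.1893
circle(B,3.00) ∩ circle(D,8.00): a=-2.7047, h=1.2978
  candidates: C₊=(-1.8898,-1.3234) cross=6.735; C₋=(-1.0508,-3.7798) cross=-6.735
  mode + wants cross > 0 → take C=(-1.8898,-1.3234) (cross=6.735)
ex = (C−B)/|BC| = (-0.9930,0.1180); ey = (-0.1180,-0.9930)
P = B + -2.99·ex + 2.99·ey = (3.7057,-4.9992)

3.71 -5.00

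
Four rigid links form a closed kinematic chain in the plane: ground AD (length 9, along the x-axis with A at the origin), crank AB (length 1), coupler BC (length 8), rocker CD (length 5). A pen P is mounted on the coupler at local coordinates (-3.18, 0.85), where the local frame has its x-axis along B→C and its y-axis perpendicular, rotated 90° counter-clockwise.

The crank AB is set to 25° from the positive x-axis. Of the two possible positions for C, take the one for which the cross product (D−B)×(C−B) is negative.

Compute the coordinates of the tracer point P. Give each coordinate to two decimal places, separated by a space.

A=(0,0), D=(9.00,0)
B = A + 1.00·(cos25°, sin25°) = (0.9063, 0.4226)
|BD| = 8.1047
circle(B,8.00) ∩ circle(D,5.00): a=6.4584, h=4.7212
  candidates: C₊=(7.6021,4.8006) cross=38.264; C₋=(7.1097,-4.6289) cross=-38.264
  mode - wants cross < 0 → take C=(7.1097,-4.6289) (cross=-38.264)
ex = (C−B)/|BC| = (0.7754,-0.6314); ey = (0.6314,0.7754)
P = B + -3.18·ex + 0.85·ey = (-1.0228,3.0897)

-1.02 3.09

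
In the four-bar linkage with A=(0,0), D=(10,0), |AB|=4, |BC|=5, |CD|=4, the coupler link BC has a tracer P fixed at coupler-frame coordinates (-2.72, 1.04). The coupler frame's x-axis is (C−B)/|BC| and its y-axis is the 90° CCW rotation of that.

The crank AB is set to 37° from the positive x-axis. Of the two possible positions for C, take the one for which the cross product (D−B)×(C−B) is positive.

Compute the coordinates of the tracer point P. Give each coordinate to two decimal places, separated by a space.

A=(0,0), D=(10.00,0)
B = A + 4.00·(cos37°, sin37°) = (3.1945, 2.4073)
|BD| = 7.2187
circle(B,5.00) ∩ circle(D,4.00): a=4.2327, h=2.6616
  candidates: C₊=(8.0726,3.5050) cross=19.213; C₋=(6.2974,-1.5135) cross=-19.213
  mode + wants cross > 0 → take C=(8.0726,3.5050) (cross=19.213)
ex = (C−B)/|BC| = (0.9756,0.2195); ey = (-0.2195,0.9756)
P = B + -2.72·ex + 1.04·ey = (0.3126,2.8247)

0.31 2.82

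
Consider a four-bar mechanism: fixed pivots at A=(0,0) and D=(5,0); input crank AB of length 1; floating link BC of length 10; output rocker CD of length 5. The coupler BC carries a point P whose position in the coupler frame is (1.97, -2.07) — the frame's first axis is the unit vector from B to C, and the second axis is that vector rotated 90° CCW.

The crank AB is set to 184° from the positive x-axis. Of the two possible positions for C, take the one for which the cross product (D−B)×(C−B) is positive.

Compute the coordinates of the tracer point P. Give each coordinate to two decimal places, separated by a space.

A=(0,0), D=(5.00,0)
B = A + 1.00·(cos184°, sin184°) = (-0.9976, -0.0698)
|BD| = 5.9980
circle(B,10.00) ∩ circle(D,5.00): a=9.2511, h=3.7970
  candidates: C₊=(8.2088,3.8346) cross=22.774; C₋=(8.2971,-3.7589) cross=-22.774
  mode + wants cross > 0 → take C=(8.2088,3.8346) (cross=22.774)
ex = (C−B)/|BC| = (0.9206,0.3904); ey = (-0.3904,0.9206)
P = B + 1.97·ex + -2.07·ey = (1.6243,-1.2063)

1.62 -1.21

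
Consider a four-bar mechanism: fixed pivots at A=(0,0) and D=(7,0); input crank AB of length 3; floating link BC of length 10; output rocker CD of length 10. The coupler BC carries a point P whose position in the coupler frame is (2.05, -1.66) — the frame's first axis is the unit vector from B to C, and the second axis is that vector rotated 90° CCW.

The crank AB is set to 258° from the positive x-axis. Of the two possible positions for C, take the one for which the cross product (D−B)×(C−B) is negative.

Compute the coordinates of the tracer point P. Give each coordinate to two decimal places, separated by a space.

A=(0,0), D=(7.00,0)
B = A + 3.00·(cos258°, sin258°) = (-0.6237, -2.9344)
|BD| = 8.1690
circle(B,10.00) ∩ circle(D,10.00): a=4.0845, h=9.1278
  candidates: C₊=(-0.0907,7.0513) cross=74.565; C₋=(6.4670,-9.9858) cross=-74.565
  mode - wants cross < 0 → take C=(6.4670,-9.9858) (cross=-74.565)
ex = (C−B)/|BC| = (0.7091,-0.7051); ey = (0.7051,0.7091)
P = B + 2.05·ex + -1.66·ey = (-0.3407,-5.5570)

-0.34 -5.56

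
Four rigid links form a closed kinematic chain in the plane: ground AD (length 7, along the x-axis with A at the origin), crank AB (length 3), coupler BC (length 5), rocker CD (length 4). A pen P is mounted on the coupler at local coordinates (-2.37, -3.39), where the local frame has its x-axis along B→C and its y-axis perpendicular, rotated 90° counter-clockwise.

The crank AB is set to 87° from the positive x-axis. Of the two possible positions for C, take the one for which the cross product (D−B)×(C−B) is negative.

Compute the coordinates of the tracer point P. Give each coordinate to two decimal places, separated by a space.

-3.98 2.88

A=(0,0), D=(7.00,0)
B = A + 3.00·(cos87°, sin87°) = (0.1570, 2.9959)
|BD| = 7.4701
circle(B,5.00) ∩ circle(D,4.00): a=4.3374, h=2.4873
  candidates: C₊=(5.1279,3.5348) cross=18.580; C₋=(3.1328,-1.0222) cross=-18.580
  mode - wants cross < 0 → take C=(3.1328,-1.0222) (cross=-18.580)
ex = (C−B)/|BC| = (0.5952,-0.8036); ey = (0.8036,0.5952)
P = B + -2.37·ex + -3.39·ey = (-3.9777,2.8828)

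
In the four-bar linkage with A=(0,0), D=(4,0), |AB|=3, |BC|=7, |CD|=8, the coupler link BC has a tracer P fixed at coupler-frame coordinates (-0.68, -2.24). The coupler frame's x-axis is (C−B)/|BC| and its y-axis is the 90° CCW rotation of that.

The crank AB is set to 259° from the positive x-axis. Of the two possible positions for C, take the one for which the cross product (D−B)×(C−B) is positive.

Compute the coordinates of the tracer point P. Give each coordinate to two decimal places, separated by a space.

A=(0,0), D=(4.00,0)
B = A + 3.00·(cos259°, sin259°) = (-0.5724, -2.9449)
|BD| = 5.4387
circle(B,7.00) ∩ circle(D,8.00): a=1.3403, h=6.8705
  candidates: C₊=(-3.1657,3.5570) cross=37.366; C₋=(4.2746,-7.9953) cross=-37.366
  mode + wants cross > 0 → take C=(-3.1657,3.5570) (cross=37.366)
ex = (C−B)/|BC| = (-0.3705,0.9288); ey = (-0.9288,-0.3705)
P = B + -0.68·ex + -2.24·ey = (1.7601,-2.7466)

1.76 -2.75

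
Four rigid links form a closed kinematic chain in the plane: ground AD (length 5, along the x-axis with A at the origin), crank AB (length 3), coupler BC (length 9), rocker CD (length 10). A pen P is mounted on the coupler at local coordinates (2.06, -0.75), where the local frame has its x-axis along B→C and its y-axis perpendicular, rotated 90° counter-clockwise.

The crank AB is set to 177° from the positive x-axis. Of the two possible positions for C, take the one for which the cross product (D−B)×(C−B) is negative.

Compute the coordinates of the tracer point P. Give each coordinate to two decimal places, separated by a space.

-3.11 -2.03

A=(0,0), D=(5.00,0)
B = A + 3.00·(cos177°, sin177°) = (-2.9959, 0.1570)
|BD| = 7.9974
circle(B,9.00) ∩ circle(D,10.00): a=2.8108, h=8.5498
  candidates: C₊=(-0.0177,8.6500) cross=68.376; C₋=(-0.3534,-8.4463) cross=-68.376
  mode - wants cross < 0 → take C=(-0.3534,-8.4463) (cross=-68.376)
ex = (C−B)/|BC| = (0.2936,-0.9559); ey = (0.9559,0.2936)
P = B + 2.06·ex + -0.75·ey = (-3.1080,-2.0324)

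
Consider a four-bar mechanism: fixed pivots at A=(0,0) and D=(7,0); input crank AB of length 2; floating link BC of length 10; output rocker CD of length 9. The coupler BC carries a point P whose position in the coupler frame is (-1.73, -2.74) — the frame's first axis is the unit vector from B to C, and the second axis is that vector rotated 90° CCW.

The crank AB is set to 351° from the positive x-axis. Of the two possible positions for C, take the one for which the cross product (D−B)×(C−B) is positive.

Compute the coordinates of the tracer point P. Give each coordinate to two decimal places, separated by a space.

3.84 -2.96

A=(0,0), D=(7.00,0)
B = A + 2.00·(cos351°, sin351°) = (1.9754, -0.3129)
|BD| = 5.0344
circle(B,10.00) ∩ circle(D,9.00): a=4.4042, h=8.9779
  candidates: C₊=(5.8131,8.9214) cross=45.198; C₋=(6.9290,-8.9997) cross=-45.198
  mode + wants cross > 0 → take C=(5.8131,8.9214) (cross=45.198)
ex = (C−B)/|BC| = (0.3838,0.9234); ey = (-0.9234,0.3838)
P = B + -1.73·ex + -2.74·ey = (3.8416,-2.9619)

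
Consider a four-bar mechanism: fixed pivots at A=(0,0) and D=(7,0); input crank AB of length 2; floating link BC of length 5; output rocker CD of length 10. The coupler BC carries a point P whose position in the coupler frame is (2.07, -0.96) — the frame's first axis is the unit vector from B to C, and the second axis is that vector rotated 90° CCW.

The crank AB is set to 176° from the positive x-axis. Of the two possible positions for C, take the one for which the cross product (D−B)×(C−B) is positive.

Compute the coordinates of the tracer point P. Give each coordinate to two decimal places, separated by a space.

A=(0,0), D=(7.00,0)
B = A + 2.00·(cos176°, sin176°) = (-1.9951, 0.1395)
|BD| = 8.9962
circle(B,5.00) ∩ circle(D,10.00): a=0.3297, h=4.9891
  candidates: C₊=(-1.5881,5.1229) cross=44.883; C₋=(-1.7429,-4.8541) cross=-44.883
  mode + wants cross > 0 → take C=(-1.5881,5.1229) (cross=44.883)
ex = (C−B)/|BC| = (0.0814,0.9967); ey = (-0.9967,0.0814)
P = B + 2.07·ex + -0.96·ey = (-0.8698,2.1245)

-0.87 2.12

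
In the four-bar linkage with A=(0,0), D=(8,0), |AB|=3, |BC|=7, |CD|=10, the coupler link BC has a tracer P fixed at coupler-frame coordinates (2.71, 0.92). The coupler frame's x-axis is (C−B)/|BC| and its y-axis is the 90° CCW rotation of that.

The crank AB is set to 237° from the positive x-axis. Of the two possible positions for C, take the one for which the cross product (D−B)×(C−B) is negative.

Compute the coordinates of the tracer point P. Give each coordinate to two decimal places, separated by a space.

A=(0,0), D=(8.00,0)
B = A + 3.00·(cos237°, sin237°) = (-1.6339, -2.5160)
|BD| = 9.9570
circle(B,7.00) ∩ circle(D,10.00): a=2.4175, h=6.5693
  candidates: C₊=(-0.9548,4.4510) cross=65.411; C₋=(2.3651,-8.2612) cross=-65.411
  mode - wants cross < 0 → take C=(2.3651,-8.2612) (cross=-65.411)
ex = (C−B)/|BC| = (0.5713,-0.8207); ey = (0.8207,0.5713)
P = B + 2.71·ex + 0.92·ey = (0.6694,-4.2146)

0.67 -4.21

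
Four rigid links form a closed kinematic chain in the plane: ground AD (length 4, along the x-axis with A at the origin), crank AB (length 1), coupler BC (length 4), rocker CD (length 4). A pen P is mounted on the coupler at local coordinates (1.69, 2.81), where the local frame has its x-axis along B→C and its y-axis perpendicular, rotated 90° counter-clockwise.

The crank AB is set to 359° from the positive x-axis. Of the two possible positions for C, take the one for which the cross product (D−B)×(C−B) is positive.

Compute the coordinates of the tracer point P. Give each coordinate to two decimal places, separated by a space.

A=(0,0), D=(4.00,0)
B = A + 1.00·(cos359°, sin359°) = (0.9998, -0.0175)
|BD| = 3.0002
circle(B,4.00) ∩ circle(D,4.00): a=1.5001, h=3.7081
  candidates: C₊=(2.4784,3.6993) cross=11.125; C₋=(2.5215,-3.7167) cross=-11.125
  mode + wants cross > 0 → take C=(2.4784,3.6993) (cross=11.125)
ex = (C−B)/|BC| = (0.3696,0.9292); ey = (-0.9292,0.3696)
P = B + 1.69·ex + 2.81·ey = (-0.9865,2.5915)

-0.99 2.59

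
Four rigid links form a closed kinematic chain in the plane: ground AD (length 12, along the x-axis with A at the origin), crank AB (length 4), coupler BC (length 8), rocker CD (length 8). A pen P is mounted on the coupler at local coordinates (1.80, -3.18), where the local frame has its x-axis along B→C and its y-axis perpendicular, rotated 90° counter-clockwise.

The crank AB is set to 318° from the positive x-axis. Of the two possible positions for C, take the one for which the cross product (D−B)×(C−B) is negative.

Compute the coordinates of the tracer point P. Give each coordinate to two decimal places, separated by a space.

2.47 -6.30

A=(0,0), D=(12.00,0)
B = A + 4.00·(cos318°, sin318°) = (2.9726, -2.6765)
|BD| = 9.4158
circle(B,8.00) ∩ circle(D,8.00): a=4.7079, h=6.4680
  candidates: C₊=(5.6477,4.8630) cross=60.902; C₋=(9.3249,-7.5395) cross=-60.902
  mode - wants cross < 0 → take C=(9.3249,-7.5395) (cross=-60.902)
ex = (C−B)/|BC| = (0.7940,-0.6079); ey = (0.6079,0.7940)
P = B + 1.80·ex + -3.18·ey = (2.4688,-6.2957)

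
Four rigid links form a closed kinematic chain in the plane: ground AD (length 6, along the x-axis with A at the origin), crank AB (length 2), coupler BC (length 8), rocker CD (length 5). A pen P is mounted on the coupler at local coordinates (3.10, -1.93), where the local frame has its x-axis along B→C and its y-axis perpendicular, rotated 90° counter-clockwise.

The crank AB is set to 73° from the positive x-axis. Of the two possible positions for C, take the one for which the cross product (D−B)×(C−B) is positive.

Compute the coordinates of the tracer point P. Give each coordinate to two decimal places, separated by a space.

A=(0,0), D=(6.00,0)
B = A + 2.00·(cos73°, sin73°) = (0.5847, 1.9126)
|BD| = 5.7431
circle(B,8.00) ∩ circle(D,5.00): a=6.2669, h=4.9725
  candidates: C₊=(8.1499,4.5142) cross=28.557; C₋=(4.8380,-4.8631) cross=-28.557
  mode + wants cross > 0 → take C=(8.1499,4.5142) (cross=28.557)
ex = (C−B)/|BC| = (0.9456,0.3252); ey = (-0.3252,0.9456)
P = B + 3.10·ex + -1.93·ey = (4.1439,1.0956)

4.14 1.10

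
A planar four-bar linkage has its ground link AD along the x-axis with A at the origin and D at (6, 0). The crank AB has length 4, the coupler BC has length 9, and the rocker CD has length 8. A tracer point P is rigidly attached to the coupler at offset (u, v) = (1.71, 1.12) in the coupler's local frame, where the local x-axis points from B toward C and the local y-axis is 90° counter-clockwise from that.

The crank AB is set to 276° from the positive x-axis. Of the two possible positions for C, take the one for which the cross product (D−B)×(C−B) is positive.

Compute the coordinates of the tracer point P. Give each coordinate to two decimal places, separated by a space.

-0.83 -2.36

A=(0,0), D=(6.00,0)
B = A + 4.00·(cos276°, sin276°) = (0.4181, -3.9781)
|BD| = 6.8544
circle(B,9.00) ∩ circle(D,8.00): a=4.6673, h=7.6952
  candidates: C₊=(-0.2472,4.9973) cross=52.746; C₋=(8.6850,-7.5360) cross=-52.746
  mode + wants cross > 0 → take C=(-0.2472,4.9973) (cross=52.746)
ex = (C−B)/|BC| = (-0.0739,0.9973); ey = (-0.9973,-0.0739)
P = B + 1.71·ex + 1.12·ey = (-0.8252,-2.3556)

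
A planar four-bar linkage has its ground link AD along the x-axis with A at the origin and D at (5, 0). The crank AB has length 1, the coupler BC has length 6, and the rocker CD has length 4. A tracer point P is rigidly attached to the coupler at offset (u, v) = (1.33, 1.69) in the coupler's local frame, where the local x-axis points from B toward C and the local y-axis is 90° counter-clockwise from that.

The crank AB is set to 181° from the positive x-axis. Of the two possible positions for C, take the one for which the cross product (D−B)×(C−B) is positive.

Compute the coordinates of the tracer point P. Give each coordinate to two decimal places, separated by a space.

A=(0,0), D=(5.00,0)
B = A + 1.00·(cos181°, sin181°) = (-0.9998, -0.0175)
|BD| = 5.9999
circle(B,6.00) ∩ circle(D,4.00): a=4.6666, h=3.7713
  candidates: C₊=(3.6558,3.7674) cross=22.627; C₋=(3.6777,-3.7751) cross=-22.627
  mode + wants cross > 0 → take C=(3.6558,3.7674) (cross=22.627)
ex = (C−B)/|BC| = (0.7759,0.6308); ey = (-0.6308,0.7759)
P = B + 1.33·ex + 1.69·ey = (-1.0339,2.1329)

-1.03 2.13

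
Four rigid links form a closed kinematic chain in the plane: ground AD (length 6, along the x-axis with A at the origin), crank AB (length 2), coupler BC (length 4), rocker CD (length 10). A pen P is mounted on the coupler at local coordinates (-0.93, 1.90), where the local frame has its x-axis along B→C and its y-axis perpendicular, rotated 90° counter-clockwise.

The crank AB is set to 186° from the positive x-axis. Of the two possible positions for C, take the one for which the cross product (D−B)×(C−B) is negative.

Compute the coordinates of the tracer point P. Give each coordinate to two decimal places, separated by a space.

A=(0,0), D=(6.00,0)
B = A + 2.00·(cos186°, sin186°) = (-1.9890, -0.2091)
|BD| = 7.9918
circle(B,4.00) ∩ circle(D,10.00): a=-1.2595, h=3.7965
  candidates: C₊=(-3.3474,3.5532) cross=30.341; C₋=(-3.1488,-4.0372) cross=-30.341
  mode - wants cross < 0 → take C=(-3.1488,-4.0372) (cross=-30.341)
ex = (C−B)/|BC| = (-0.2899,-0.9570); ey = (0.9570,-0.2899)
P = B + -0.93·ex + 1.90·ey = (0.0990,0.1301)

0.10 0.13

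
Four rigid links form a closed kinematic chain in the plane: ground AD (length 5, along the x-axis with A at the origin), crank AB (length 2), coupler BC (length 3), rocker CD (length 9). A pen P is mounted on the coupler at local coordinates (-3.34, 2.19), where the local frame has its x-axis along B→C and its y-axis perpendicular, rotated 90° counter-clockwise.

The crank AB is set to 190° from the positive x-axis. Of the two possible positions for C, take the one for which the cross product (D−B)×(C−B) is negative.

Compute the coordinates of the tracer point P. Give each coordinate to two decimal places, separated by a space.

1.63 1.39

A=(0,0), D=(5.00,0)
B = A + 2.00·(cos190°, sin190°) = (-1.9696, -0.3473)
|BD| = 6.9783
circle(B,3.00) ∩ circle(D,9.00): a=-1.6697, h=2.4924
  candidates: C₊=(-3.7613,2.0589) cross=17.392; C₋=(-3.5133,-2.9197) cross=-17.392
  mode - wants cross < 0 → take C=(-3.5133,-2.9197) (cross=-17.392)
ex = (C−B)/|BC| = (-0.5145,-0.8575); ey = (0.8575,-0.5145)
P = B + -3.34·ex + 2.19·ey = (1.6268,1.3898)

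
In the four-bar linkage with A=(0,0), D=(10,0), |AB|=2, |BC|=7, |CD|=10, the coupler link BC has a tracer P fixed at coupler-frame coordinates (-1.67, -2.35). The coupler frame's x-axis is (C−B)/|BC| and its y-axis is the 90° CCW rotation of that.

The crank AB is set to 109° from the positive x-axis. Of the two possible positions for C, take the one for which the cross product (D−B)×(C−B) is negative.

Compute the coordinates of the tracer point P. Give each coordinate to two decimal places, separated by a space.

A=(0,0), D=(10.00,0)
B = A + 2.00·(cos109°, sin109°) = (-0.6511, 1.8910)
|BD| = 10.8177
circle(B,7.00) ∩ circle(D,10.00): a=3.0516, h=6.2998
  candidates: C₊=(3.4547,7.5604) cross=68.150; C₋=(1.2522,-4.8452) cross=-68.150
  mode - wants cross < 0 → take C=(1.2522,-4.8452) (cross=-68.150)
ex = (C−B)/|BC| = (0.2719,-0.9623); ey = (0.9623,0.2719)
P = B + -1.67·ex + -2.35·ey = (-3.3667,2.8591)

-3.37 2.86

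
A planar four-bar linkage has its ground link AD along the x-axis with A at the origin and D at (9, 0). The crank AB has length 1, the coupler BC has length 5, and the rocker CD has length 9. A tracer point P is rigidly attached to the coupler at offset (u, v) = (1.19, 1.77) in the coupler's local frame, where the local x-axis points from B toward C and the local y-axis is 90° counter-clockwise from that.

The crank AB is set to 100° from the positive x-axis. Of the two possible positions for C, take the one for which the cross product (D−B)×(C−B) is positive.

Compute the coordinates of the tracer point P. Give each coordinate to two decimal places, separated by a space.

-1.29 2.80

A=(0,0), D=(9.00,0)
B = A + 1.00·(cos100°, sin100°) = (-0.1736, 0.9848)
|BD| = 9.2264
circle(B,5.00) ∩ circle(D,9.00): a=1.5784, h=4.7443
  candidates: C₊=(1.9021,5.5336) cross=43.773; C₋=(0.8893,-3.9009) cross=-43.773
  mode + wants cross > 0 → take C=(1.9021,5.5336) (cross=43.773)
ex = (C−B)/|BC| = (0.4152,0.9098); ey = (-0.9098,0.4152)
P = B + 1.19·ex + 1.77·ey = (-1.2899,2.8022)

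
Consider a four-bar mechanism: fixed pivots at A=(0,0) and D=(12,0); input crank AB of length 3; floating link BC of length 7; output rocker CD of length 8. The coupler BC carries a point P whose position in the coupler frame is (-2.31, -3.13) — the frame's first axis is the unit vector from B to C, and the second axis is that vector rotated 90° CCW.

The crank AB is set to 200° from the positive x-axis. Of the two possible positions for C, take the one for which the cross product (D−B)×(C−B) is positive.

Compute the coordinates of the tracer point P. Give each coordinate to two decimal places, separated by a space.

A=(0,0), D=(12.00,0)
B = A + 3.00·(cos200°, sin200°) = (-2.8191, -1.0261)
|BD| = 14.8546
circle(B,7.00) ∩ circle(D,8.00): a=6.9224, h=1.0395
  candidates: C₊=(4.0150,0.4891) cross=15.442; C₋=(4.1586,-1.5849) cross=-15.442
  mode + wants cross > 0 → take C=(4.0150,0.4891) (cross=15.442)
ex = (C−B)/|BC| = (0.9763,0.2165); ey = (-0.2165,0.9763)
P = B + -2.31·ex + -3.13·ey = (-4.3968,-4.5819)

-4.40 -4.58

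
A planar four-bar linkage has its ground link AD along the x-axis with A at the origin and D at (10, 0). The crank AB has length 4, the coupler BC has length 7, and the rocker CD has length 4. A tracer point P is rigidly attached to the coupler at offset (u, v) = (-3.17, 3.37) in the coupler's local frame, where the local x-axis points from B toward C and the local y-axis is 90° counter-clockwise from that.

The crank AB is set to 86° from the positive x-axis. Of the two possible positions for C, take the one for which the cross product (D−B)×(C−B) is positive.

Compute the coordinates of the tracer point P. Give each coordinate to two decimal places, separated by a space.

A=(0,0), D=(10.00,0)
B = A + 4.00·(cos86°, sin86°) = (0.2790, 3.9903)
|BD| = 10.5081
circle(B,7.00) ∩ circle(D,4.00): a=6.8243, h=1.5587
  candidates: C₊=(7.1840,2.8408) cross=16.379; C₋=(6.0002,-0.0431) cross=-16.379
  mode + wants cross > 0 → take C=(7.1840,2.8408) (cross=16.379)
ex = (C−B)/|BC| = (0.9864,-0.1642); ey = (0.1642,0.9864)
P = B + -3.17·ex + 3.37·ey = (-2.2946,7.8350)

-2.29 7.84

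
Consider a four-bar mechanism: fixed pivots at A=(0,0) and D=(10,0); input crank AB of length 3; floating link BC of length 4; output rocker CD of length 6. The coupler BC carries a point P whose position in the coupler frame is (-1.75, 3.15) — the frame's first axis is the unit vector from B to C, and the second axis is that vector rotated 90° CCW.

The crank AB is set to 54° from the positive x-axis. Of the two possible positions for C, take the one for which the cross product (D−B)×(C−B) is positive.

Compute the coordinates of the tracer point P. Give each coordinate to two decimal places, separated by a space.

A=(0,0), D=(10.00,0)
B = A + 3.00·(cos54°, sin54°) = (1.7634, 2.4271)
|BD| = 8.5868
circle(B,4.00) ∩ circle(D,6.00): a=3.1288, h=2.4921
  candidates: C₊=(5.4690,3.9332) cross=21.399; C₋=(4.0602,-0.8478) cross=-21.399
  mode + wants cross > 0 → take C=(5.4690,3.9332) (cross=21.399)
ex = (C−B)/|BC| = (0.9264,0.3765); ey = (-0.3765,0.9264)
P = B + -1.75·ex + 3.15·ey = (-1.0439,4.6863)

-1.04 4.69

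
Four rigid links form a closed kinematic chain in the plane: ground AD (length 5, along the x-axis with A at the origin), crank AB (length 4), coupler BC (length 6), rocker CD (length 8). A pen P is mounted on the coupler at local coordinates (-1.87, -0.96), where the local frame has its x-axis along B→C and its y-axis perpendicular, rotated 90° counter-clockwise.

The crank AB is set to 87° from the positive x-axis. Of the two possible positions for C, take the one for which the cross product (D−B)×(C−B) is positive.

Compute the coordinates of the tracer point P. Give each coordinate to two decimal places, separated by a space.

A=(0,0), D=(5.00,0)
B = A + 4.00·(cos87°, sin87°) = (0.2093, 3.9945)
|BD| = 6.2375
circle(B,6.00) ∩ circle(D,8.00): a=0.8743, h=5.9360
  candidates: C₊=(4.6822,7.9937) cross=37.026; C₋=(-2.9206,-1.1244) cross=-37.026
  mode + wants cross > 0 → take C=(4.6822,7.9937) (cross=37.026)
ex = (C−B)/|BC| = (0.7455,0.6665); ey = (-0.6665,0.7455)
P = B + -1.87·ex + -0.96·ey = (-0.5448,2.0324)

-0.54 2.03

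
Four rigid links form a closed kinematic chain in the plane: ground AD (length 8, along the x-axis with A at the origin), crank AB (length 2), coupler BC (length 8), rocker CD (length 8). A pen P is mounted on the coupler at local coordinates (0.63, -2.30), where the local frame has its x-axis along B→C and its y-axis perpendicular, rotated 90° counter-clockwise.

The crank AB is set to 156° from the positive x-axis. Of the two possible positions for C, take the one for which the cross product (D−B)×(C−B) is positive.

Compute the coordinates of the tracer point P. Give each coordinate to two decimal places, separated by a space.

A=(0,0), D=(8.00,0)
B = A + 2.00·(cos156°, sin156°) = (-1.8271, 0.8135)
|BD| = 9.8607
circle(B,8.00) ∩ circle(D,8.00): a=4.9304, h=6.3001
  candidates: C₊=(3.6062,6.6854) cross=62.124; C₋=(2.5667,-5.8719) cross=-62.124
  mode + wants cross > 0 → take C=(3.6062,6.6854) (cross=62.124)
ex = (C−B)/|BC| = (0.6792,0.7340); ey = (-0.7340,0.6792)
P = B + 0.63·ex + -2.30·ey = (0.2890,-0.2862)

0.29 -0.29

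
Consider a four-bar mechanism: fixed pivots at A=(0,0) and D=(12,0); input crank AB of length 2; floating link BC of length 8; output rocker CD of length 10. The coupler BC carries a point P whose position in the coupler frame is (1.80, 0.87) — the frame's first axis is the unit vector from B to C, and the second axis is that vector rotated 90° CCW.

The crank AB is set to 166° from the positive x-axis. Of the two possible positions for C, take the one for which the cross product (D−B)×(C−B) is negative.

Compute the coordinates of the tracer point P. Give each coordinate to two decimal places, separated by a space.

A=(0,0), D=(12.00,0)
B = A + 2.00·(cos166°, sin166°) = (-1.9406, 0.4838)
|BD| = 13.9490
circle(B,8.00) ∩ circle(D,10.00): a=5.6841, h=5.6295
  candidates: C₊=(3.9353,5.9128) cross=78.526; C₋=(3.5448,-5.3394) cross=-78.526
  mode - wants cross < 0 → take C=(3.5448,-5.3394) (cross=-78.526)
ex = (C−B)/|BC| = (0.6857,-0.7279); ey = (0.7279,0.6857)
P = B + 1.80·ex + 0.87·ey = (-0.0731,-0.2299)

-0.07 -0.23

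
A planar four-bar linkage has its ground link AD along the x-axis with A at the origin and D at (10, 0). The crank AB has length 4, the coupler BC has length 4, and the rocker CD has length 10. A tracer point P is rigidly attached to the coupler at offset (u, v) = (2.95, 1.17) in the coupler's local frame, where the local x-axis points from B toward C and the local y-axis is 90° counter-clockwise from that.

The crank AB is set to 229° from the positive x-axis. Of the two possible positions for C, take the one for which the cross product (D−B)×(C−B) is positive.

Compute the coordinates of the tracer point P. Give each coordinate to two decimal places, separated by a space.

A=(0,0), D=(10.00,0)
B = A + 4.00·(cos229°, sin229°) = (-2.6242, -3.0188)
|BD| = 12.9802
circle(B,4.00) ∩ circle(D,10.00): a=3.2544, h=2.3257
  candidates: C₊=(-0.0000,0.0000) cross=30.188; C₋=(1.0818,-4.5239) cross=-30.188
  mode + wants cross > 0 → take C=(-0.0000,0.0000) (cross=30.188)
ex = (C−B)/|BC| = (0.6561,0.7547); ey = (-0.7547,0.6561)
P = B + 2.95·ex + 1.17·ey = (-1.5719,-0.0249)

-1.57 -0.02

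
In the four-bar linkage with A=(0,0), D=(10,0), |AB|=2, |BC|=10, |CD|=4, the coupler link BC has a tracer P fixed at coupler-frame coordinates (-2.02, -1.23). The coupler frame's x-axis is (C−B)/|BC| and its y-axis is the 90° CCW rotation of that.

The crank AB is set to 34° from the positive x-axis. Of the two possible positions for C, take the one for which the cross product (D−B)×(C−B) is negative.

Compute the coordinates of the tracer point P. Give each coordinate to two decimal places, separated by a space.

A=(0,0), D=(10.00,0)
B = A + 2.00·(cos34°, sin34°) = (1.6581, 1.1184)
|BD| = 8.4166
circle(B,10.00) ∩ circle(D,4.00): a=9.1984, h=3.9228
  candidates: C₊=(11.2962,3.7842) cross=33.017; C₋=(10.2537,-3.9919) cross=-33.017
  mode - wants cross < 0 → take C=(10.2537,-3.9919) (cross=-33.017)
ex = (C−B)/|BC| = (0.8596,-0.5110); ey = (0.5110,0.8596)
P = B + -2.02·ex + -1.23·ey = (-0.7068,1.0934)

-0.71 1.09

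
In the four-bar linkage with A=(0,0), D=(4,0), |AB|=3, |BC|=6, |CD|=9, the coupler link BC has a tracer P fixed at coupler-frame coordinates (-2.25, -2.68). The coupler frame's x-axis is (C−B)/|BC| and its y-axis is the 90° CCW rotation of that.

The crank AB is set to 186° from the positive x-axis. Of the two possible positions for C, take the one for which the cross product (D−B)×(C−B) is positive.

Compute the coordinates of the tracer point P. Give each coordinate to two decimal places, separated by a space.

-0.31 -2.57

A=(0,0), D=(4.00,0)
B = A + 3.00·(cos186°, sin186°) = (-2.9836, -0.3136)
|BD| = 6.9906
circle(B,6.00) ∩ circle(D,9.00): a=0.2767, h=5.9936
  candidates: C₊=(-2.9760,5.6864) cross=41.899; C₋=(-2.4383,-6.2888) cross=-41.899
  mode + wants cross > 0 → take C=(-2.9760,5.6864) (cross=41.899)
ex = (C−B)/|BC| = (0.0013,1.0000); ey = (-1.0000,0.0013)
P = B + -2.25·ex + -2.68·ey = (-0.3064,-2.5670)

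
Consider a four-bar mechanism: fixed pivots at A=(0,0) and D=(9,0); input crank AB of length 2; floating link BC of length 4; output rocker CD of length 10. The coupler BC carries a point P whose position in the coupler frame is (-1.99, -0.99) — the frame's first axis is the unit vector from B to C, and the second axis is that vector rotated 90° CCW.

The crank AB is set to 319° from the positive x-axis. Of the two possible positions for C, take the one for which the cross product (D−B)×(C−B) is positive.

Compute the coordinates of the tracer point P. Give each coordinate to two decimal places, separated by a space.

3.47 -2.36

A=(0,0), D=(9.00,0)
B = A + 2.00·(cos319°, sin319°) = (1.5094, -1.3121)
|BD| = 7.6046
circle(B,4.00) ∩ circle(D,10.00): a=-1.7206, h=3.6110
  candidates: C₊=(-0.8085,1.9479) cross=27.460; C₋=(0.4376,-5.1659) cross=-27.460
  mode + wants cross > 0 → take C=(-0.8085,1.9479) (cross=27.460)
ex = (C−B)/|BC| = (-0.5795,0.8150); ey = (-0.8150,-0.5795)
P = B + -1.99·ex + -0.99·ey = (3.4694,-2.3603)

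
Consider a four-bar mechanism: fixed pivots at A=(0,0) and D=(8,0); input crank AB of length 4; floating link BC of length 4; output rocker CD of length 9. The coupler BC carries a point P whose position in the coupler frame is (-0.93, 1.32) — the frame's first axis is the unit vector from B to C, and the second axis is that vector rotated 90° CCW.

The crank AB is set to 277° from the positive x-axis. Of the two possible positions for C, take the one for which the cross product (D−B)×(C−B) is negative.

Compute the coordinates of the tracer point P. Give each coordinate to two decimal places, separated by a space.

A=(0,0), D=(8.00,0)
B = A + 4.00·(cos277°, sin277°) = (0.4875, -3.9702)
|BD| = 8.4971
circle(B,4.00) ∩ circle(D,9.00): a=0.4237, h=3.9775
  candidates: C₊=(-0.9964,-0.2556) cross=33.797; C₋=(2.7205,-7.2888) cross=-33.797
  mode - wants cross < 0 → take C=(2.7205,-7.2888) (cross=-33.797)
ex = (C−B)/|BC| = (0.5583,-0.8297); ey = (0.8297,0.5583)
P = B + -0.93·ex + 1.32·ey = (1.0634,-2.4617)

1.06 -2.46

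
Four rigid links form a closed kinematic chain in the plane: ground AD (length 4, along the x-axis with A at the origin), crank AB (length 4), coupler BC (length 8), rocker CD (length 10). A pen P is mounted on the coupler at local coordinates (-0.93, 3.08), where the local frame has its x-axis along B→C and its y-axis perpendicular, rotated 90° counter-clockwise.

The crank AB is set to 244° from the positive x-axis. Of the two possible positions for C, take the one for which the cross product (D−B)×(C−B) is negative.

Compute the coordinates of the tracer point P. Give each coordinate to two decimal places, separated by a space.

0.13 -0.99

A=(0,0), D=(4.00,0)
B = A + 4.00·(cos244°, sin244°) = (-1.7535, -3.5952)
|BD| = 6.7844
circle(B,8.00) ∩ circle(D,10.00): a=0.7390, h=7.9658
  candidates: C₊=(-5.3480,3.5518) cross=54.043; C₋=(3.0945,-9.9589) cross=-54.043
  mode - wants cross < 0 → take C=(3.0945,-9.9589) (cross=-54.043)
ex = (C−B)/|BC| = (0.6060,-0.7955); ey = (0.7955,0.6060)
P = B + -0.93·ex + 3.08·ey = (0.1330,-0.9889)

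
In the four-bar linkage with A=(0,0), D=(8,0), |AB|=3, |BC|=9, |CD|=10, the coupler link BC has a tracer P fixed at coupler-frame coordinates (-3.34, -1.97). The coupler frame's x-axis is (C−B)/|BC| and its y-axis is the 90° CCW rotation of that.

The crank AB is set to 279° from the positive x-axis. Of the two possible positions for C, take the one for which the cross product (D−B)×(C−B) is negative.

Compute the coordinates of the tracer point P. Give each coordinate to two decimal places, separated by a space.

A=(0,0), D=(8.00,0)
B = A + 3.00·(cos279°, sin279°) = (0.4693, -2.9631)
|BD| = 8.0927
circle(B,9.00) ∩ circle(D,10.00): a=2.8724, h=8.5293
  candidates: C₊=(0.0193,6.0257) cross=69.025; C₋=(6.2652,-9.8484) cross=-69.025
  mode - wants cross < 0 → take C=(6.2652,-9.8484) (cross=-69.025)
ex = (C−B)/|BC| = (0.6440,-0.7650); ey = (0.7650,0.6440)
P = B + -3.34·ex + -1.97·ey = (-3.1887,-1.6765)

-3.19 -1.68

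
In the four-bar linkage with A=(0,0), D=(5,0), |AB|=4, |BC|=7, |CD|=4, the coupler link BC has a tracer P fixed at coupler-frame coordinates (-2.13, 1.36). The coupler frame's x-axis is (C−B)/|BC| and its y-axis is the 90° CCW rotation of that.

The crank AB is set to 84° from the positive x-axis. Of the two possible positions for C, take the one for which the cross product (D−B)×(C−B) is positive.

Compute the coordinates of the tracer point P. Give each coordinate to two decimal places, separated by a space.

A=(0,0), D=(5.00,0)
B = A + 4.00·(cos84°, sin84°) = (0.4181, 3.9781)
|BD| = 6.0679
circle(B,7.00) ∩ circle(D,4.00): a=5.7532, h=3.9876
  candidates: C₊=(7.3767,3.2174) cross=24.196; C₋=(2.1481,-2.8048) cross=-24.196
  mode + wants cross > 0 → take C=(7.3767,3.2174) (cross=24.196)
ex = (C−B)/|BC| = (0.9941,-0.1087); ey = (0.1087,0.9941)
P = B + -2.13·ex + 1.36·ey = (-1.5515,5.5615)

-1.55 5.56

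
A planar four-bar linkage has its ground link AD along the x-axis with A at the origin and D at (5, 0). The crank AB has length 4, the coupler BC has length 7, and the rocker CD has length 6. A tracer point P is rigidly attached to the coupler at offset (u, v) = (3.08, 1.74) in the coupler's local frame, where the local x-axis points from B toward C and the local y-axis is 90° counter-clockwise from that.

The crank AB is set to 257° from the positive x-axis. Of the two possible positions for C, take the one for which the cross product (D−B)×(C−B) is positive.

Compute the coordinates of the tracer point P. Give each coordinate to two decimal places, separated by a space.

-2.30 -0.65

A=(0,0), D=(5.00,0)
B = A + 4.00·(cos257°, sin257°) = (-0.8998, -3.8975)
|BD| = 7.0709
circle(B,7.00) ∩ circle(D,6.00): a=4.4547, h=5.3996
  candidates: C₊=(-0.1591,3.0632) cross=38.180; C₋=(5.7933,-5.9473) cross=-38.180
  mode + wants cross > 0 → take C=(-0.1591,3.0632) (cross=38.180)
ex = (C−B)/|BC| = (0.1058,0.9944); ey = (-0.9944,0.1058)
P = B + 3.08·ex + 1.74·ey = (-2.3041,-0.6507)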